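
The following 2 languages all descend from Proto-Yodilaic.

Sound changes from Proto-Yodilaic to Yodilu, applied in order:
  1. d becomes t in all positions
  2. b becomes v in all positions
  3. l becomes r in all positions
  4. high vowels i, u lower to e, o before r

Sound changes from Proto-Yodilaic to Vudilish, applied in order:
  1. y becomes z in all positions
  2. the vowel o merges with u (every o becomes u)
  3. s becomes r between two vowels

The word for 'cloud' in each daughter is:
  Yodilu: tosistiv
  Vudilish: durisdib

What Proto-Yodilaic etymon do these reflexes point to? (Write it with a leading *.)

*dosisdib

Position 1: Yodilu has t, Vudilish has d. Vudilish preserves d here (none of its changes turn any other segment into d), so the proto-segment is *d.
Position 8: Yodilu has v, Vudilish has b. Vudilish preserves b here (none of its changes turn any other segment into b), so the proto-segment is *b.
Position 3: Yodilu has s, Vudilish has r. Yodilu preserves s here (none of its changes turn any other segment into s), so the proto-segment is *s.
This points to *dosisdib. Verify forward in each daughter:
Yodilu: *dosisdib > tosistib > tosistiv  (by unconditioned shift, unconditioned shift)
Vudilish: start from *dosisdib.
  rule 1: no change — dosisdib
  rule 2 (vowel merger): dosisdib → dusisdib
  rule 3 (rhotacism): dusisdib → durisdib
  ⇒ Vudilish durisdib
*dosisdib is the unique common source.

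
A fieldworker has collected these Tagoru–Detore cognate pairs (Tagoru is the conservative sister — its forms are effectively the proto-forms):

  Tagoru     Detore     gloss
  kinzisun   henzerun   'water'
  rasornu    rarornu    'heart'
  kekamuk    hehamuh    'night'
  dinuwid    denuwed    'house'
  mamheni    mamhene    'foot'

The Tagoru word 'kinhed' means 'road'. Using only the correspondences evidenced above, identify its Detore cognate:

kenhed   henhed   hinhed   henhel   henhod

henhed

kinzisun ~ henzerun — Tagoru k corresponds to Detore h word-initially before a front vowel.
kinzisun ~ henzerun, dinuwid ~ denuwed — Tagoru i corresponds to Detore e after a consonant, before a nasal.
Applying these to Tagoru 'kinhed':
  kinhed → hinhed   (k→h word-initially before a front vowel)
  hinhed → henhed   (i→e after a consonant, before a nasal)
So the Detore cognate is 'henhed'.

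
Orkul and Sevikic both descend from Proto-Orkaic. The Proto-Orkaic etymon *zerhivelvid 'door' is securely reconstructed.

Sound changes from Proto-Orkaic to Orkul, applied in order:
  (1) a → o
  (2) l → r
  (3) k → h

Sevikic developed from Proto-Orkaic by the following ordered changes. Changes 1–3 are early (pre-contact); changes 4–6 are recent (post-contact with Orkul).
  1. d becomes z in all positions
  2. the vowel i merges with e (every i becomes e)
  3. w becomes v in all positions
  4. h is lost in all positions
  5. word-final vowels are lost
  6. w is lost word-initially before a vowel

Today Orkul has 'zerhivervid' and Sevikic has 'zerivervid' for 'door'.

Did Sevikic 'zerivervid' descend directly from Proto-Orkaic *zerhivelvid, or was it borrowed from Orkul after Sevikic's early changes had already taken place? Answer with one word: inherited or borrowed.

borrowed

If inherited, *zerhivelvid would pass through all of Sevikic's changes:
Sevikic: *zerhivelvid
  zerhivelvid → zerhivelviz   [unconditioned shift]
  zerhivelviz → zerhevelvez   [vowel merger]
  zerhevelvez (rule 3 does not apply)
  zerhevelvez → zerevelvez   [h-loss]
  zerevelvez (rule 5 does not apply)
  zerevelvez (rule 6 does not apply)
  giving Sevikic zerevelvez.
If borrowed from Orkul 'zerhivervid' after the early changes, it would undergo only the recent ones:
  rule 4 (h-loss): zerhivervid → zerivervid
  rule 5 (apocope): no change (zerivervid)
  rule 6 (glide loss): no change (zerivervid)
  ⇒ as a loan: zerivervid
Sevikic 'zerivervid' matches the loan outcome 'zerivervid', not the inherited 'zerevelvez' — it skipped the early Sevikic changes, so it was borrowed from Orkul.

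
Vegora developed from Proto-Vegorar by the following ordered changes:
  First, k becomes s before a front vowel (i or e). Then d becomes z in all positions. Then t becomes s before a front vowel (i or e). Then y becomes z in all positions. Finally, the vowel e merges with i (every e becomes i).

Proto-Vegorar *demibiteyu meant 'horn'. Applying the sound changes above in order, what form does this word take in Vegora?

zimibisizu

Vegora: *demibiteyu
  demibiteyu (rule 1 does not apply)
  demibiteyu → zemibiteyu   [unconditioned shift]
  zemibiteyu → zemibiseyu   [palatalisation]
  zemibiseyu → zemibisezu   [unconditioned shift]
  zemibisezu → zimibisizu   [vowel merger]
  giving Vegora zimibisizu.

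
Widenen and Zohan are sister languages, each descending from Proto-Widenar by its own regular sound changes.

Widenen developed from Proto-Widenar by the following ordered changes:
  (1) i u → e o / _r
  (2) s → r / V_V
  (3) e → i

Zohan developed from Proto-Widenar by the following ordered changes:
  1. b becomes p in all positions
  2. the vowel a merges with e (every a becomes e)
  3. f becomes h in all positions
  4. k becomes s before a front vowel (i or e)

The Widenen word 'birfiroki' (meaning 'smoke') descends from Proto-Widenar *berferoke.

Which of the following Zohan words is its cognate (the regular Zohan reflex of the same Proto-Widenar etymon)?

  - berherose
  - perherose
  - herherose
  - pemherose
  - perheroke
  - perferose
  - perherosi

Zohan: start from *berferoke.
  rule 1 (unconditioned shift): berferoke → perferoke
  rule 2: no change — perferoke
  rule 3 (unconditioned shift): perferoke → perheroke
  rule 4 (palatalisation): perheroke → perherose
  ⇒ Zohan perherose
Only 'perherose' matches the regular Zohan development of *berferoke.

perherose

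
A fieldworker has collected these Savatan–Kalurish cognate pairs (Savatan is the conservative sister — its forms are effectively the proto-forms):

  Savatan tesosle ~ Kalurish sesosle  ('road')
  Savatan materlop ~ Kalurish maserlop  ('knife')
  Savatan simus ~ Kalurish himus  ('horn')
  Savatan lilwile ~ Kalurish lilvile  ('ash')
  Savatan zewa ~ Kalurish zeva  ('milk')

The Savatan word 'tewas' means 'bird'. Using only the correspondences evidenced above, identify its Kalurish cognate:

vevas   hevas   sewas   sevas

tesosle ~ sesosle — Savatan t corresponds to Kalurish s word-initially before a front vowel.
zewa ~ zeva — Savatan w corresponds to Kalurish v between vowels (before a back vowel).
Applying these to Savatan 'tewas':
  tewas → sewas   (t→s word-initially before a front vowel)
  sewas → sevas   (w→v between vowels (before a back vowel))
So the Kalurish cognate is 'sevas'.

sevas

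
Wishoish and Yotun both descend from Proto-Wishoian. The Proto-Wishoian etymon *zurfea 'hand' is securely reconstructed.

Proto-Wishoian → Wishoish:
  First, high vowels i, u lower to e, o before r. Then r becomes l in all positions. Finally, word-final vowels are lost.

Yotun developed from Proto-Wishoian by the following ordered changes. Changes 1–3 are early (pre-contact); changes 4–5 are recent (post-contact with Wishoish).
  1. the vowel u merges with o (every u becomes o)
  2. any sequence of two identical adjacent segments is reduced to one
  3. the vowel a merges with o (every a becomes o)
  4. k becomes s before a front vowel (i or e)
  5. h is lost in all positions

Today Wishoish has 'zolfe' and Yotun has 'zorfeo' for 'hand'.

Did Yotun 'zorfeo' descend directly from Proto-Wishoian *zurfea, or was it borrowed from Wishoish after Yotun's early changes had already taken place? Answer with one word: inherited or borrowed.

If inherited, *zurfea would pass through all of Yotun's changes:
Yotun: *zurfea
  zurfea → zorfea   [vowel merger]
  zorfea (rule 2 does not apply)
  zorfea → zorfeo   [vowel merger]
  zorfeo (rule 4 does not apply)
  zorfeo (rule 5 does not apply)
  giving Yotun zorfeo.
If borrowed from Wishoish 'zolfe' after the early changes, it would undergo only the recent ones:
  rule 4 (palatalisation): no change (zolfe)
  rule 5 (h-loss): no change (zolfe)
  ⇒ as a loan: zolfe
Yotun 'zorfeo' matches the inherited outcome exactly, so it is an inherited cognate, not a loan.

inherited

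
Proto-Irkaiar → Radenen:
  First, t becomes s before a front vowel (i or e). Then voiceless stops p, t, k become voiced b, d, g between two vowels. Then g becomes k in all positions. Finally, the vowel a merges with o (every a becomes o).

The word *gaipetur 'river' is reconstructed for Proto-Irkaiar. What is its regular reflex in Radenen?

Radenen: *gaipetur > gaibedur > kaibedur > koibedur  (by intervocalic voicing, unconditioned shift, vowel merger)

koibedur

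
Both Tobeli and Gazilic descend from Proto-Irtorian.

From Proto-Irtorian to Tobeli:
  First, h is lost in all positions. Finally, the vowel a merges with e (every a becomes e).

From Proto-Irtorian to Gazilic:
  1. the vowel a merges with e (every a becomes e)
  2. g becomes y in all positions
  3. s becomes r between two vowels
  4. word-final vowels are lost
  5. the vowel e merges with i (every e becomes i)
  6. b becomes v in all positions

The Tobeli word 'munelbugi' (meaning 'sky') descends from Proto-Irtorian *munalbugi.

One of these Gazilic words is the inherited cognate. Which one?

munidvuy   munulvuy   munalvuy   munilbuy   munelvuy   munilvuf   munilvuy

munilvuy

Gazilic: start from *munalbugi.
  rule 1 (vowel merger): munalbugi → munelbugi
  rule 2 (unconditioned shift): munelbugi → munelbuyi
  rule 3: no change — munelbuyi
  rule 4 (apocope): munelbuyi → munelbuy
  rule 5 (vowel merger): munelbuy → munilbuy
  rule 6 (unconditioned shift): munilbuy → munilvuy
  ⇒ Gazilic munilvuy
Only 'munilvuy' matches the regular Gazilic development of *munalbugi.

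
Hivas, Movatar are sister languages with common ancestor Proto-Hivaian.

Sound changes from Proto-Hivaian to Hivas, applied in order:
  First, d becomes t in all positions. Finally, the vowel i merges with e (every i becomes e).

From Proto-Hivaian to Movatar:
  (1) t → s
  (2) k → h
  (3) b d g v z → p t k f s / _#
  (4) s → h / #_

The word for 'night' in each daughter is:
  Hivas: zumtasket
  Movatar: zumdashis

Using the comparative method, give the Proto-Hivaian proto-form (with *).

Position 4: Hivas has t, Movatar has d. Movatar preserves d here (none of its changes turn any other segment into d), so the proto-segment is *d.
Position 8: Hivas has e, Movatar has i. Movatar preserves i here (none of its changes turn any other segment into i), so the proto-segment is *i.
Position 9: Hivas has t, Movatar has s. Taking the neighbouring segments as reconstructed: Hivas t could go back to *t or *d; Movatar s could go back to *t or *s or *z — the one source consistent with every daughter is *t.
Verify the candidate proto-form against each daughter:
Hivas: *zumdaskit
  zumdaskit → zumtaskit   [unconditioned shift]
  zumtaskit → zumtasket   [vowel merger]
  giving Hivas zumtasket.
Movatar: *zumdaskit > zumdaskis > zumdashis  (by unconditioned shift, unconditioned shift)
Only *zumdaskit yields all of Hivas zumtasket, Movatar zumdashis.

*zumdaskit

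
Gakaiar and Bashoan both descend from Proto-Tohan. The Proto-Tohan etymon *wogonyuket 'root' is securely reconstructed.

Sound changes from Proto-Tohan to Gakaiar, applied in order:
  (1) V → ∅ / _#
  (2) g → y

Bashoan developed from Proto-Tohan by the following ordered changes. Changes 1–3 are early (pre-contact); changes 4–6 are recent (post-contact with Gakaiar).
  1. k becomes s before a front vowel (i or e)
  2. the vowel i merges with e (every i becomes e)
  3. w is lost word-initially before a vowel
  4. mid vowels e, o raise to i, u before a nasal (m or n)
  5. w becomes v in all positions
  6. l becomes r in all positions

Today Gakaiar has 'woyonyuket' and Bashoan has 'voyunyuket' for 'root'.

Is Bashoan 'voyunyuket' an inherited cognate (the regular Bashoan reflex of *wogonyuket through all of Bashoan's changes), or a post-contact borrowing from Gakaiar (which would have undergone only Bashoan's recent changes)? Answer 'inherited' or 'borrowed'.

If inherited, *wogonyuket would pass through all of Bashoan's changes:
Bashoan: start from *wogonyuket.
  rule 1 (palatalisation): wogonyuket → wogonyuset
  rule 2: no change — wogonyuset
  rule 3 (glide loss): wogonyuset → ogonyuset
  rule 4 (pre-nasal raising): ogonyuset → ogunyuset
  rule 5: no change — ogunyuset
  rule 6: no change — ogunyuset
  ⇒ Bashoan ogunyuset
If borrowed from Gakaiar 'woyonyuket' after the early changes, it would undergo only the recent ones:
  rule 4 (pre-nasal raising): woyonyuket → woyunyuket
  rule 5 (unconditioned shift): woyunyuket → voyunyuket
  rule 6 (unconditioned shift): no change (voyunyuket)
  ⇒ as a loan: voyunyuket
Bashoan 'voyunyuket' matches the loan outcome 'voyunyuket', not the inherited 'ogunyuset' — it skipped the early Bashoan changes, so it was borrowed from Gakaiar.

borrowed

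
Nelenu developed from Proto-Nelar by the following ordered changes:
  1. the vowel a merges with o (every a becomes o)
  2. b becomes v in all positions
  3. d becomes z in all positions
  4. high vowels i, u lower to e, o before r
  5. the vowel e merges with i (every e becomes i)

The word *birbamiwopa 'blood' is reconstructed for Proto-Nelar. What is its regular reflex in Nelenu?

virvomiwopo

Nelenu: *birbamiwopa > birbomiwopo > virvomiwopo > vervomiwopo > virvomiwopo  (by vowel merger, unconditioned shift, pre-rhotic lowering, vowel merger)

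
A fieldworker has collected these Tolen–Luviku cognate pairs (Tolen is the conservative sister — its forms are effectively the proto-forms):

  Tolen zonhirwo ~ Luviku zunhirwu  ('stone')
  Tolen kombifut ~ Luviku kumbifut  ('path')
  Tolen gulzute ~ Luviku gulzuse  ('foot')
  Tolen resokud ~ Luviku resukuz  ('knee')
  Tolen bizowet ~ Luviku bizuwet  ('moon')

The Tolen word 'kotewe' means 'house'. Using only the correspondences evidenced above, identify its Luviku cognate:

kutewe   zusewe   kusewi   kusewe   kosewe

resokud ~ resukuz, bizowet ~ bizuwet — Tolen o corresponds to Luviku u after a consonant, before a consonant other than r, m, n, p, b, f, v.
gulzute ~ gulzuse — Tolen t corresponds to Luviku s between vowels (before a front vowel).
Applying these to Tolen 'kotewe':
  kotewe → kutewe   (o→u after a consonant, before a consonant other than r, m, n, p, b, f, v)
  kutewe → kusewe   (t→s between vowels (before a front vowel))
So the Luviku cognate is 'kusewe'.

kusewe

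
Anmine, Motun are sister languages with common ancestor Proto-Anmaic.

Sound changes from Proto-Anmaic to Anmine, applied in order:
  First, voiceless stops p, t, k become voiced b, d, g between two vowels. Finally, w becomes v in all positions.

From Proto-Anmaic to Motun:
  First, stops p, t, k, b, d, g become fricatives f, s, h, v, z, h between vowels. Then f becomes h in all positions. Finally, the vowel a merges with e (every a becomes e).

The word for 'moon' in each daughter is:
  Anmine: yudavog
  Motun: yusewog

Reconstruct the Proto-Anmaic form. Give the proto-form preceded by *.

*yutawog

Position 4: Anmine has a, Motun has e. Anmine preserves a here (none of its changes turn any other segment into a), so the proto-segment is *a.
Position 3: Anmine has d, Motun has s. Taking the neighbouring segments as reconstructed: Anmine d could go back to *t or *d; Motun s could go back to *t or *s — the one source consistent with every daughter is *t.
Continuing position by position gives *yutawog; check it forward:
Anmine: start from *yutawog.
  rule 1 (intervocalic voicing): yutawog → yudawog
  rule 2 (unconditioned shift): yudawog → yudavog
  ⇒ Anmine yudavog
Motun: start from *yutawog.
  rule 1 (intervocalic lenition): yutawog → yusawog
  rule 2: no change — yusawog
  rule 3 (vowel merger): yusawog → yusewog
  ⇒ Motun yusewog
*yutawog is the unique common source.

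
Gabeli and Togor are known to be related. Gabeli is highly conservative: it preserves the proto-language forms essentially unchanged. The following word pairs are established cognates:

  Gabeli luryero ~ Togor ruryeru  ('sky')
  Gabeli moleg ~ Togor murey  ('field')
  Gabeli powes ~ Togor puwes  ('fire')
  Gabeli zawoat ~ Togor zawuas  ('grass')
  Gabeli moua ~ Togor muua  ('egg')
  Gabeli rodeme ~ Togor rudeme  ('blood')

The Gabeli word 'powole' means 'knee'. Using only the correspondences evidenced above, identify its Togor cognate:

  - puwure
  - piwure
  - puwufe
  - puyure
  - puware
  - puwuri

moleg ~ murey, powes ~ puwes — Gabeli o corresponds to Togor u after a consonant, before a consonant other than r, m, n, p, b, f, v.
moleg ~ murey — Gabeli l corresponds to Togor r between vowels (before a front vowel).
Applying these to Gabeli 'powole':
  powole → puwole   (o→u after a consonant, before a consonant other than r, m, n, p, b, f, v)
  puwole → puwule   (o→u after a consonant, before a consonant other than r, m, n, p, b, f, v)
  puwule → puwure   (l→r between vowels (before a front vowel))
So the Togor cognate is 'puwure'.

puwure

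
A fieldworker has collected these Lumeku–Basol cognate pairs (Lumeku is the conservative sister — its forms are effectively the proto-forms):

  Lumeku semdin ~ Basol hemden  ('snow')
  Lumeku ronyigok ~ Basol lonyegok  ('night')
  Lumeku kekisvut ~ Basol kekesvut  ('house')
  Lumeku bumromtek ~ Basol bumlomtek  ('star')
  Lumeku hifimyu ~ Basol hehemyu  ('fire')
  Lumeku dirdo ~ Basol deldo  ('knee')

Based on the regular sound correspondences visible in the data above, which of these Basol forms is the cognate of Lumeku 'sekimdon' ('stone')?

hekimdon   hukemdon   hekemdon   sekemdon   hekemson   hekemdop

semdin ~ hemden — Lumeku s corresponds to Basol h word-initially before a front vowel.
hifimyu ~ hehemyu — Lumeku i corresponds to Basol e after a consonant, before a nasal.
Applying these to Lumeku 'sekimdon':
  sekimdon → hekimdon   (s→h word-initially before a front vowel)
  hekimdon → hekemdon   (i→e after a consonant, before a nasal)
So the Basol cognate is 'hekemdon'.

hekemdon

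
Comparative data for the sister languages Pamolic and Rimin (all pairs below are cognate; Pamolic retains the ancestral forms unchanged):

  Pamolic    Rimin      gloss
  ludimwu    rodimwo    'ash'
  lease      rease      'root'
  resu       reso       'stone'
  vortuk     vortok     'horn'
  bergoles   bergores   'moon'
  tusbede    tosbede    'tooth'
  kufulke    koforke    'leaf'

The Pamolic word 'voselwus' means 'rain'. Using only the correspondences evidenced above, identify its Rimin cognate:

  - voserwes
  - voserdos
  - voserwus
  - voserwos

kufulke ~ koforke — Pamolic l corresponds to Rimin r after a vowel, before a consonant other than r, m, n, p, b, f, v.
ludimwu ~ rodimwo, vortuk ~ vortok — Pamolic u corresponds to Rimin o after a consonant, before a consonant other than r, m, n, p, b, f, v.
Applying these to Pamolic 'voselwus':
  voselwus → voserwus   (l→r after a vowel, before a consonant other than r, m, n, p, b, f, v)
  voserwus → voserwos   (u→o after a consonant, before a consonant other than r, m, n, p, b, f, v)
So the Rimin cognate is 'voserwos'.

voserwos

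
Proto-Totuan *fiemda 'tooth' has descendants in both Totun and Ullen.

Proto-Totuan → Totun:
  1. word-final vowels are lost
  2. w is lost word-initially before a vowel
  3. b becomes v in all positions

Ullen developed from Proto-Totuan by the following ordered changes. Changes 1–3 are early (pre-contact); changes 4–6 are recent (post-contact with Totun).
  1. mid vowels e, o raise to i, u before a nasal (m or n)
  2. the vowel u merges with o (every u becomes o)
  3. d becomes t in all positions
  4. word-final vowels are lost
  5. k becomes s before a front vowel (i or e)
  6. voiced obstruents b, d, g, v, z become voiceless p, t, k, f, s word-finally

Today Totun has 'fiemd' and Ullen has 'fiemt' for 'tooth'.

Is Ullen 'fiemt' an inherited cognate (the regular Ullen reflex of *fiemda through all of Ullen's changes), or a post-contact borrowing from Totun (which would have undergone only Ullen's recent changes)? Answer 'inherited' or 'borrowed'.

borrowed

If inherited, *fiemda would pass through all of Ullen's changes:
Ullen: *fiemda > fiimda > fiimta > fiimt  (by pre-nasal raising, unconditioned shift, apocope)
If borrowed from Totun 'fiemd' after the early changes, it would undergo only the recent ones:
  rule 4 (apocope): no change (fiemd)
  rule 5 (palatalisation): no change (fiemd)
  rule 6 (final devoicing): fiemd → fiemt
  ⇒ as a loan: fiemt
Ullen 'fiemt' matches the loan outcome 'fiemt', not the inherited 'fiimt' — it skipped the early Ullen changes, so it was borrowed from Totun.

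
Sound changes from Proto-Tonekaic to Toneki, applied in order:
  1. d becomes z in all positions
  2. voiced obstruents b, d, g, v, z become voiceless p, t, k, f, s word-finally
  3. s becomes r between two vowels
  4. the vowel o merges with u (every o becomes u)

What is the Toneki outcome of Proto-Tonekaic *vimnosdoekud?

vimnuszuekus

Toneki: *vimnosdoekud > vimnoszoekuz > vimnoszoekus > vimnuszuekus  (by unconditioned shift, final devoicing, vowel merger)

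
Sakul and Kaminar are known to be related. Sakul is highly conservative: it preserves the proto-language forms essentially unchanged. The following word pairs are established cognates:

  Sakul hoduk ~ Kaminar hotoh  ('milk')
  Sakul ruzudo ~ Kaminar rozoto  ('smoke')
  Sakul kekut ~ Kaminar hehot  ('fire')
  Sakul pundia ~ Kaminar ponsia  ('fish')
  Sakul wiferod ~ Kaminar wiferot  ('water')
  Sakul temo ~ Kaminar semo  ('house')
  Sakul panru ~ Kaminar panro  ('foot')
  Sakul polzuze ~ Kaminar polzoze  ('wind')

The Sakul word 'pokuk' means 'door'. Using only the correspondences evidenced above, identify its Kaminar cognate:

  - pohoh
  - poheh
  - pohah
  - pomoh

kekut ~ hehot — Sakul k corresponds to Kaminar h between vowels (before a back vowel).
hoduk ~ hotoh, ruzudo ~ rozoto — Sakul u corresponds to Kaminar o after a consonant, before a consonant other than r, m, n, p, b, f, v.
hoduk ~ hotoh — Sakul k corresponds to Kaminar h word-finally.
Applying these to Sakul 'pokuk':
  pokuk → pohuk   (k→h between vowels (before a back vowel))
  pohuk → pohok   (u→o after a consonant, before a consonant other than r, m, n, p, b, f, v)
  pohok → pohoh   (k→h word-finally)
So the Kaminar cognate is 'pohoh'.

pohoh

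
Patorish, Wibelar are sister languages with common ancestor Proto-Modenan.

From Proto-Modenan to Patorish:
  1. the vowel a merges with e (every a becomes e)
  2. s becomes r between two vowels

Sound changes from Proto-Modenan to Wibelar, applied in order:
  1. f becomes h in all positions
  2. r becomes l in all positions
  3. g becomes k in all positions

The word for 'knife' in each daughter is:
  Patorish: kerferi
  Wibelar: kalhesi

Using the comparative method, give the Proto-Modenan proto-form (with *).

*karfesi

Position 3: Patorish has r, Wibelar has l. Taking the neighbouring segments as reconstructed: Patorish r can only go back to *r; Wibelar l could go back to *l or *r — the one source consistent with every daughter is *r.
Position 6: Patorish has r, Wibelar has s. Wibelar preserves s here (none of its changes turn any other segment into s), so the proto-segment is *s.
Position 4: Patorish has f, Wibelar has h. Patorish preserves f here (none of its changes turn any other segment into f), so the proto-segment is *f.
This points to *karfesi. Verify forward in each daughter:
Patorish: *karfesi
  karfesi → kerfesi   [vowel merger]
  kerfesi → kerferi   [rhotacism]
  giving Patorish kerferi.
Wibelar: start from *karfesi.
  rule 1 (unconditioned shift): karfesi → karhesi
  rule 2 (unconditioned shift): karhesi → kalhesi
  rule 3: no change — kalhesi
  ⇒ Wibelar kalhesi
Only *karfesi yields all of Patorish kerferi, Wibelar kalhesi.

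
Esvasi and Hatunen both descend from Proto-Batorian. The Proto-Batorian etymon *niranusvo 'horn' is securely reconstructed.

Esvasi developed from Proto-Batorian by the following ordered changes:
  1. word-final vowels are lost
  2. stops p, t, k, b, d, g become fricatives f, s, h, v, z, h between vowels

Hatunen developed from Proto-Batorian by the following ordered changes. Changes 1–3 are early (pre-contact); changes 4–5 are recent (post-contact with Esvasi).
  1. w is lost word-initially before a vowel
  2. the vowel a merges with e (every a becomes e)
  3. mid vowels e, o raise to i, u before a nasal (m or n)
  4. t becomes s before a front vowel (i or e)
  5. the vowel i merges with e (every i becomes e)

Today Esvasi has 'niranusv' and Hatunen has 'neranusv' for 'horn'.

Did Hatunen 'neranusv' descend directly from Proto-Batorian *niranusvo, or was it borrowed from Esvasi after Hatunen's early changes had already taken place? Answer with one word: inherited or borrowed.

borrowed

If inherited, *niranusvo would pass through all of Hatunen's changes:
Hatunen: start from *niranusvo.
  rule 1: no change — niranusvo
  rule 2 (vowel merger): niranusvo → nirenusvo
  rule 3 (pre-nasal raising): nirenusvo → nirinusvo
  rule 4: no change — nirinusvo
  rule 5 (vowel merger): nirinusvo → nerenusvo
  ⇒ Hatunen nerenusvo
If borrowed from Esvasi 'niranusv' after the early changes, it would undergo only the recent ones:
  rule 4 (palatalisation): no change (niranusv)
  rule 5 (vowel merger): niranusv → neranusv
  ⇒ as a loan: neranusv
Hatunen 'neranusv' matches the loan outcome 'neranusv', not the inherited 'nerenusvo' — it skipped the early Hatunen changes, so it was borrowed from Esvasi.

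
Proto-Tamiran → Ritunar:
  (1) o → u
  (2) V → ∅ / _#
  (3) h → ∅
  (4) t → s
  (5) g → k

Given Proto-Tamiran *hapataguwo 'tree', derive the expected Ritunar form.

apasakuw

Ritunar: *hapataguwo
  hapataguwo → hapataguwu   [vowel merger]
  hapataguwu → hapataguw   [apocope]
  hapataguw → apataguw   [h-loss]
  apataguw → apasaguw   [unconditioned shift]
  apasaguw → apasakuw   [unconditioned shift]
  giving Ritunar apasakuw.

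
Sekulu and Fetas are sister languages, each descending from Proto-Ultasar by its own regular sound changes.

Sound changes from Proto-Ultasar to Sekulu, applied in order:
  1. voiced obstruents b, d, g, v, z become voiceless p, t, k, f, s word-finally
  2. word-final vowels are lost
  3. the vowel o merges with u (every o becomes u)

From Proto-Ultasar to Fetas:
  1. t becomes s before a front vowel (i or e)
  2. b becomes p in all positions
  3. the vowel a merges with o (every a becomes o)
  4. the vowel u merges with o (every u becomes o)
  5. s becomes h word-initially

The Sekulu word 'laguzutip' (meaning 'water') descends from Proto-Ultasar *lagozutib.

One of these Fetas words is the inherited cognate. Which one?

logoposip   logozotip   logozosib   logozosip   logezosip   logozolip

logozosip

Fetas: start from *lagozutib.
  rule 1 (palatalisation): lagozutib → lagozusib
  rule 2 (unconditioned shift): lagozusib → lagozusip
  rule 3 (vowel merger): lagozusip → logozusip
  rule 4 (vowel merger): logozusip → logozosip
  rule 5: no change — logozosip
  ⇒ Fetas logozosip
Only 'logozosip' matches the regular Fetas development of *lagozutib.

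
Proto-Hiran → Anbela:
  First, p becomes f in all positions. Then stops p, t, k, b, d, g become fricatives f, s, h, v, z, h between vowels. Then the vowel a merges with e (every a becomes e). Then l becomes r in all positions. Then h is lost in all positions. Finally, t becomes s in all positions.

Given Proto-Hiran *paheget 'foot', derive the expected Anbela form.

Anbela: *paheget
  paheget → faheget   [unconditioned shift]
  faheget → fahehet   [intervocalic lenition]
  fahehet → fehehet   [vowel merger]
  fehehet (rule 4 does not apply)
  fehehet → feeet   [h-loss]
  feeet → feees   [unconditioned shift]
  giving Anbela feees.

feees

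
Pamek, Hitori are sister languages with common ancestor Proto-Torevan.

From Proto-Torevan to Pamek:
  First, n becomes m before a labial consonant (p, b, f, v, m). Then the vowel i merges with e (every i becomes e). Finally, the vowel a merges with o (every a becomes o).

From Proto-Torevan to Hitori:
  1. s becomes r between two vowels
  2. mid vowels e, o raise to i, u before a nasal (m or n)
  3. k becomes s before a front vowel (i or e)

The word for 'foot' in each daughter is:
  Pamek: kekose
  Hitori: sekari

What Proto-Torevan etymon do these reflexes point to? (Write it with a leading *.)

Position 6: Pamek has e, Hitori has i. Taking the neighbouring segments as reconstructed: Pamek e could go back to *e or *i; Hitori i can only go back to *i — the one source consistent with every daughter is *i.
Position 5: Pamek has s, Hitori has r. Pamek preserves s here (none of its changes turn any other segment into s), so the proto-segment is *s.
Verify the candidate proto-form against each daughter:
Pamek: *kekasi
  kekasi (rule 1 does not apply)
  kekasi → kekase   [vowel merger]
  kekase → kekose   [vowel merger]
  giving Pamek kekose.
Hitori: *kekasi
  kekasi → kekari   [rhotacism]
  kekari (rule 2 does not apply)
  kekari → sekari   [palatalisation]
  giving Hitori sekari.
*kekasi is the unique common source.

*kekasi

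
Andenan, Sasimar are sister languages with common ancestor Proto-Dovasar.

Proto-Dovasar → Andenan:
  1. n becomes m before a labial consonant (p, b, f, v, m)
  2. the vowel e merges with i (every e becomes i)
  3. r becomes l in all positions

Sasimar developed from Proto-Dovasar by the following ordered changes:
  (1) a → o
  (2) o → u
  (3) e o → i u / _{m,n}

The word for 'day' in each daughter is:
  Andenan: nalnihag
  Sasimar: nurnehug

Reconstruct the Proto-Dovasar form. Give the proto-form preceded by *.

Position 3: Andenan has l, Sasimar has r. Sasimar preserves r here (none of its changes turn any other segment into r), so the proto-segment is *r.
Position 7: Andenan has a, Sasimar has u. Andenan preserves a here (none of its changes turn any other segment into a), so the proto-segment is *a.
Position 5: Andenan has i, Sasimar has e. Sasimar preserves e here (none of its changes turn any other segment into e), so the proto-segment is *e.
This points to *narnehag. Verify forward in each daughter:
Andenan: *narnehag
  narnehag (rule 1 does not apply)
  narnehag → narnihag   [vowel merger]
  narnihag → nalnihag   [unconditioned shift]
  giving Andenan nalnihag.
Sasimar: *narnehag
  narnehag → nornehog   [vowel merger]
  nornehog → nurnehug   [vowel merger]
  nurnehug (rule 3 does not apply)
  giving Sasimar nurnehug.
*narnehag is the unique common source.

*narnehag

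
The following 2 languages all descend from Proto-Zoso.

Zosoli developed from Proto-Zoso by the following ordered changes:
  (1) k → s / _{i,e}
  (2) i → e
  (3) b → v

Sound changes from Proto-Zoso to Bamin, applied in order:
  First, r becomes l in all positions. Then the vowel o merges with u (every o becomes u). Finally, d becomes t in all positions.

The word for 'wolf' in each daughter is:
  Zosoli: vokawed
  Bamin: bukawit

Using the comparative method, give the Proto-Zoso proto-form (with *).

*bokawid

Position 6: Zosoli has e, Bamin has i. Bamin preserves i here (none of its changes turn any other segment into i), so the proto-segment is *i.
Position 7: Zosoli has d, Bamin has t. Zosoli preserves d here (none of its changes turn any other segment into d), so the proto-segment is *d.
Position 2: Zosoli has o, Bamin has u. Zosoli preserves o here (none of its changes turn any other segment into o), so the proto-segment is *o.
This points to *bokawid. Verify forward in each daughter:
Zosoli: start from *bokawid.
  rule 1: no change — bokawid
  rule 2 (vowel merger): bokawid → bokawed
  rule 3 (unconditioned shift): bokawed → vokawed
  ⇒ Zosoli vokawed
Bamin: *bokawid > bukawid > bukawit  (by vowel merger, unconditioned shift)
*bokawid is the unique common source.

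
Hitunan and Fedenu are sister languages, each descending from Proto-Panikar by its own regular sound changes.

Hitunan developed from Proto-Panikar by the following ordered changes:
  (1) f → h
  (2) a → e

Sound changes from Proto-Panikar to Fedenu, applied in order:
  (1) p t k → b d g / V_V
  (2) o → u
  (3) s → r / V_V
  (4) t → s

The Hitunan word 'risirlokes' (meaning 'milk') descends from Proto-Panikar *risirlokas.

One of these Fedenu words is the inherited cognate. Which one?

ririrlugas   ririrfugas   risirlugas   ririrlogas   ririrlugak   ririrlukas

Fedenu: *risirlokas
  risirlokas → risirlogas   [intervocalic voicing]
  risirlogas → risirlugas   [vowel merger]
  risirlugas → ririrlugas   [rhotacism]
  ririrlugas (rule 4 does not apply)
  giving Fedenu ririrlugas.

ririrlugas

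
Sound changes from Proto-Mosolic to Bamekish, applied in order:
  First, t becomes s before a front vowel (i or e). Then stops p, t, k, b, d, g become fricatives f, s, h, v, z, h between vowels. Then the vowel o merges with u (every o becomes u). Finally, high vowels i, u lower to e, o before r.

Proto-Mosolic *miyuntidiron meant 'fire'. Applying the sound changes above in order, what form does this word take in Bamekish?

Bamekish: start from *miyuntidiron.
  rule 1 (palatalisation): miyuntidiron → miyunsidiron
  rule 2 (intervocalic lenition): miyunsidiron → miyunsiziron
  rule 3 (vowel merger): miyunsiziron → miyunsizirun
  rule 4 (pre-rhotic lowering): miyunsizirun → miyunsizerun
  ⇒ Bamekish miyunsizerun

miyunsizerun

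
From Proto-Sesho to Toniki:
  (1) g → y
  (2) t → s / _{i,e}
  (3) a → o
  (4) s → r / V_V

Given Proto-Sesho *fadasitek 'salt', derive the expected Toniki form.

fodorirek

Toniki: start from *fadasitek.
  rule 1: no change — fadasitek
  rule 2 (palatalisation): fadasitek → fadasisek
  rule 3 (vowel merger): fadasisek → fodosisek
  rule 4 (rhotacism): fodosisek → fodorirek
  ⇒ Toniki fodorirek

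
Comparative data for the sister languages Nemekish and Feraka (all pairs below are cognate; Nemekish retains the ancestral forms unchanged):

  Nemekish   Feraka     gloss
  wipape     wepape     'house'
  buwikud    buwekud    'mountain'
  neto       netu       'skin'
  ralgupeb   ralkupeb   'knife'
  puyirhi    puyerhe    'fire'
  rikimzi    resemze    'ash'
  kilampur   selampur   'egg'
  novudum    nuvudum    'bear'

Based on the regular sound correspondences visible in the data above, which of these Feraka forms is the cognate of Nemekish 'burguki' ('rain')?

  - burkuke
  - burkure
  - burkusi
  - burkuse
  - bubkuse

burkuse

ralgupeb ~ ralkupeb — Nemekish g corresponds to Feraka k after a consonant, before a back vowel.
rikimzi ~ resemze — Nemekish k corresponds to Feraka s between vowels (before a front vowel).
puyirhi ~ puyerhe, rikimzi ~ resemze — Nemekish i corresponds to Feraka e word-finally.
Applying these to Nemekish 'burguki':
  burguki → burkuki   (g→k after a consonant, before a back vowel)
  burkuki → burkusi   (k→s between vowels (before a front vowel))
  burkusi → burkuse   (i→e word-finally)
So the Feraka cognate is 'burkuse'.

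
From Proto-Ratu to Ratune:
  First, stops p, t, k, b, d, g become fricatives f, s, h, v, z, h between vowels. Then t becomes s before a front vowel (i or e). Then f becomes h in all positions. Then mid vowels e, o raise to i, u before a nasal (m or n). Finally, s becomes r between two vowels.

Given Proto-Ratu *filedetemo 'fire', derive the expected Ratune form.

Ratune: start from *filedetemo.
  rule 1 (intervocalic lenition): filedetemo → filezesemo
  rule 2: no change — filezesemo
  rule 3 (unconditioned shift): filezesemo → hilezesemo
  rule 4 (pre-nasal raising): hilezesemo → hilezesimo
  rule 5 (rhotacism): hilezesimo → hilezerimo
  ⇒ Ratune hilezerimo

hilezerimo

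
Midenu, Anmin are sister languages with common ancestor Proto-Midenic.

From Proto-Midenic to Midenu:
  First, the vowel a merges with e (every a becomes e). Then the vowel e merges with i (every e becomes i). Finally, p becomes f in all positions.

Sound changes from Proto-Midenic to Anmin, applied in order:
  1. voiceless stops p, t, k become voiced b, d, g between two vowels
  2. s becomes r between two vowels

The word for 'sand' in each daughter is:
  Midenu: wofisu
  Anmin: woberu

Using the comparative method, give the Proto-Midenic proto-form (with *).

Position 3: Midenu has f, Anmin has b. Taking the neighbouring segments as reconstructed: Midenu f could go back to *p or *f; Anmin b could go back to *p or *b — the one source consistent with every daughter is *p.
Position 5: Midenu has s, Anmin has r. Midenu preserves s here (none of its changes turn any other segment into s), so the proto-segment is *s.
Verify the candidate proto-form against each daughter:
Midenu: *wopesu > wopisu > wofisu  (by vowel merger, unconditioned shift)
Anmin: *wopesu
  wopesu → wobesu   [intervocalic voicing]
  wobesu → woberu   [rhotacism]
  giving Anmin woberu.
*wopesu is the unique common source.

*wopesu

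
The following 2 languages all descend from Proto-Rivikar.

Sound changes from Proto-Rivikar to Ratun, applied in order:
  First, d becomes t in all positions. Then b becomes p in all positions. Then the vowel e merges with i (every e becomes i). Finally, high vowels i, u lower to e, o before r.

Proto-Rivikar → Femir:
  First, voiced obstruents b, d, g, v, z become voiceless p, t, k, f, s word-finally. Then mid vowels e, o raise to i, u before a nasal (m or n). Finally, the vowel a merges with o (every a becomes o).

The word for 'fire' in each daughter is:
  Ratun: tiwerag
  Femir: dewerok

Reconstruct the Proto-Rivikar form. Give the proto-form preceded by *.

Position 2: Ratun has i, Femir has e. Femir preserves e here (none of its changes turn any other segment into e), so the proto-segment is *e.
Position 7: Ratun has g, Femir has k. Ratun preserves g here (none of its changes turn any other segment into g), so the proto-segment is *g.
Position 1: Ratun has t, Femir has d. Femir preserves d here (none of its changes turn any other segment into d), so the proto-segment is *d.
Verify the candidate proto-form against each daughter:
Ratun: *dewerag
  dewerag → tewerag   [unconditioned shift]
  tewerag (rule 2 does not apply)
  tewerag → tiwirag   [vowel merger]
  tiwirag → tiwerag   [pre-rhotic lowering]
  giving Ratun tiwerag.
Femir: start from *dewerag.
  rule 1 (final devoicing): dewerag → dewerak
  rule 2: no change — dewerak
  rule 3 (vowel merger): dewerak → dewerok
  ⇒ Femir dewerok
Only *dewerag yields all of Ratun tiwerag, Femir dewerok.

*dewerag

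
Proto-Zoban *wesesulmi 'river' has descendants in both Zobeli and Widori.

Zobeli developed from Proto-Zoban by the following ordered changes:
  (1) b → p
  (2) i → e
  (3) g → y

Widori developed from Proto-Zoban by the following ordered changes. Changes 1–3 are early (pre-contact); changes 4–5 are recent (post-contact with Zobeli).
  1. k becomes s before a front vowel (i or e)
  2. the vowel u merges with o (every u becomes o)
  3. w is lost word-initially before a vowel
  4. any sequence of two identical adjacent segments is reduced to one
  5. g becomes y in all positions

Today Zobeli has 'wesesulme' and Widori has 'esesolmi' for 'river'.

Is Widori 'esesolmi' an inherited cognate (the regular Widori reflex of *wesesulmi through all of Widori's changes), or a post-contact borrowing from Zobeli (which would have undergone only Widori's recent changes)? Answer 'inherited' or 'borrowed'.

inherited

If inherited, *wesesulmi would pass through all of Widori's changes:
Widori: *wesesulmi
  wesesulmi (rule 1 does not apply)
  wesesulmi → wesesolmi   [vowel merger]
  wesesolmi → esesolmi   [glide loss]
  esesolmi (rule 4 does not apply)
  esesolmi (rule 5 does not apply)
  giving Widori esesolmi.
If borrowed from Zobeli 'wesesulme' after the early changes, it would undergo only the recent ones:
  rule 4 (degemination): no change (wesesulme)
  rule 5 (unconditioned shift): no change (wesesulme)
  ⇒ as a loan: wesesulme
Widori 'esesolmi' matches the inherited outcome exactly, so it is an inherited cognate, not a loan.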